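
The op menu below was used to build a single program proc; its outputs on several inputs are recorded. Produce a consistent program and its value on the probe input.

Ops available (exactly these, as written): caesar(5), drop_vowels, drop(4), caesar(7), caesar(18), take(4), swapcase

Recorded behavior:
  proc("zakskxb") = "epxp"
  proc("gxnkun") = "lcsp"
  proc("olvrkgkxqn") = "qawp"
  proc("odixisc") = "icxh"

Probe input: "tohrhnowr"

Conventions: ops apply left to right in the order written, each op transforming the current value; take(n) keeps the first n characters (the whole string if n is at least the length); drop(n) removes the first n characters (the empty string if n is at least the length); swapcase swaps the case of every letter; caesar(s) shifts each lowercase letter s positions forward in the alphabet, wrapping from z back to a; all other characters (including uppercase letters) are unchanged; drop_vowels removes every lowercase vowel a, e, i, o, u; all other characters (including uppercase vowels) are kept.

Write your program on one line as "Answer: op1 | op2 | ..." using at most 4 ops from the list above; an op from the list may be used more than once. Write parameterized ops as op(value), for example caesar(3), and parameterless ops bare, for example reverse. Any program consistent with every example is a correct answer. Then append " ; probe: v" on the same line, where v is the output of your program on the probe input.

drop_vowels | caesar(5) | take(4) ; probe: "ymwm"

Check, running the answer program on each example:
  "zakskxb" -> "zkskxb" -> "epxpcg" -> "epxp"
  "gxnkun" -> "gxnkn" -> "lcsps" -> "lcsp"
  "olvrkgkxqn" -> "lvrkgkxqn" -> "qawplpcvs" -> "qawp"
  "odixisc" -> "dxsc" -> "icxh" -> "icxh"
  probe: "tohrhnowr" -> "thrhnwr" -> "ymwmsbw" -> "ymwm"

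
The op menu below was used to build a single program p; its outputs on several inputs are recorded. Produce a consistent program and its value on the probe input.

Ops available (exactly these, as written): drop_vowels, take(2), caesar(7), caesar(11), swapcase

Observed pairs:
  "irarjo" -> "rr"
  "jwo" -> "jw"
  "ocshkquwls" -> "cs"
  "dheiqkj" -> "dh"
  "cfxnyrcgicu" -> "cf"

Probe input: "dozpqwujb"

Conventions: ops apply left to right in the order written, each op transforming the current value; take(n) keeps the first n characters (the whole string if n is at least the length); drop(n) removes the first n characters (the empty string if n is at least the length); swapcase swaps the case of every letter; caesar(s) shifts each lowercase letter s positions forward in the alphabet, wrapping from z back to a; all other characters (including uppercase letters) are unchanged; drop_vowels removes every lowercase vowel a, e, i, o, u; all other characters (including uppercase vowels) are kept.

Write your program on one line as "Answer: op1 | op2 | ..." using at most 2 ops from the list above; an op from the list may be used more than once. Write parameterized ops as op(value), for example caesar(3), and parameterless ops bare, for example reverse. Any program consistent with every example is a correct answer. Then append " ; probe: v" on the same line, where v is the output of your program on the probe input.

drop_vowels | take(2) ; probe: "dz"

Check, running the answer program on each example:
  "irarjo" -> "rrj" -> "rr"
  "jwo" -> "jw" -> "jw"
  "ocshkquwls" -> "cshkqwls" -> "cs"
  "dheiqkj" -> "dhqkj" -> "dh"
  "cfxnyrcgicu" -> "cfxnyrcgc" -> "cf"
  probe: "dozpqwujb" -> "dzpqwjb" -> "dz"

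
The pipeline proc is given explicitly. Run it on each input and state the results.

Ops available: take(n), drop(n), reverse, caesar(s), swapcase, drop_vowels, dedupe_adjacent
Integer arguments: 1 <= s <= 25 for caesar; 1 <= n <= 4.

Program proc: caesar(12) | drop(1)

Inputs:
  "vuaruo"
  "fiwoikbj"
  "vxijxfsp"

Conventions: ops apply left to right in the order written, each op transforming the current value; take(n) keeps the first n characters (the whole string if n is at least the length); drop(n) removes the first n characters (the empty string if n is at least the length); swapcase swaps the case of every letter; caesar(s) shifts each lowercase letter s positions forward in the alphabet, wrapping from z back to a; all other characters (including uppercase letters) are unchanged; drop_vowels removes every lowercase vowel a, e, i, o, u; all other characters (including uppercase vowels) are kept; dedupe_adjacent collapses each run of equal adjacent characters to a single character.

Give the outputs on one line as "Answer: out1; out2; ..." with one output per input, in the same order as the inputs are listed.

"gmdga"; "uiauwnv"; "juvjreb"

Execution, op by op:
  "vuaruo" -> "hgmdga" -> "gmdga"
  "fiwoikbj" -> "ruiauwnv" -> "uiauwnv"
  "vxijxfsp" -> "hjuvjreb" -> "juvjreb"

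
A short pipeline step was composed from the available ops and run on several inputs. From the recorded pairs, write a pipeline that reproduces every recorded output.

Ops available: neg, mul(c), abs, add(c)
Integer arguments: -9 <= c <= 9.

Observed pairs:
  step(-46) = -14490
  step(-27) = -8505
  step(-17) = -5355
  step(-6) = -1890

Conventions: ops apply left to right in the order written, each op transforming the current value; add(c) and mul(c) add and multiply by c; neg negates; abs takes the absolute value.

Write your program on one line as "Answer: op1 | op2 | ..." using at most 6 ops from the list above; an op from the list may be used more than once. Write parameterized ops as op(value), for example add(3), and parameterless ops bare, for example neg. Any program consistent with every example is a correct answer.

mul(-5) | neg | mul(9) | mul(-7) | neg

Check, running the answer program on each example:
  -46 -> 230 -> -230 -> -2070 -> 14490 -> -14490
  -27 -> 135 -> -135 -> -1215 -> 8505 -> -8505
  -17 -> 85 -> -85 -> -765 -> 5355 -> -5355
  -6 -> 30 -> -30 -> -270 -> 1890 -> -1890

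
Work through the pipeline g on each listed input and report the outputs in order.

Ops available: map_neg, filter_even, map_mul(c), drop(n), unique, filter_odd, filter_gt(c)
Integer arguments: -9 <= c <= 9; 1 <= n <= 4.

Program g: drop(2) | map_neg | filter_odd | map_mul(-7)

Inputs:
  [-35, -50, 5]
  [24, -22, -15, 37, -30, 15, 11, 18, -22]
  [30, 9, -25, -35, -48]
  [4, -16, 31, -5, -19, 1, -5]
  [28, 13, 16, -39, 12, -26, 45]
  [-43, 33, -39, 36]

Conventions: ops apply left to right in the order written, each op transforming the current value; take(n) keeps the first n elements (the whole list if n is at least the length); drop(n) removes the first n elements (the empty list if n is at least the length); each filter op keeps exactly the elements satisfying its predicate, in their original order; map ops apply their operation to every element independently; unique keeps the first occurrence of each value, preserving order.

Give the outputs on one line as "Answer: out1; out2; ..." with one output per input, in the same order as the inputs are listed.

Execution, op by op:
  [-35, -50, 5] -> [5] -> [-5] -> [-5] -> [35]
  [24, -22, -15, 37, -30, 15, 11, 18, -22] -> [-15, 37, -30, 15, 11, 18, -22] -> [15, -37, 30, -15, -11, -18, 22] -> [15, -37, -15, -11] -> [-105, 259, 105, 77]
  [30, 9, -25, -35, -48] -> [-25, -35, -48] -> [25, 35, 48] -> [25, 35] -> [-175, -245]
  [4, -16, 31, -5, -19, 1, -5] -> [31, -5, -19, 1, -5] -> [-31, 5, 19, -1, 5] -> [-31, 5, 19, -1, 5] -> [217, -35, -133, 7, -35]
  [28, 13, 16, -39, 12, -26, 45] -> [16, -39, 12, -26, 45] -> [-16, 39, -12, 26, -45] -> [39, -45] -> [-273, 315]
  [-43, 33, -39, 36] -> [-39, 36] -> [39, -36] -> [39] -> [-273]

[35]; [-105, 259, 105, 77]; [-175, -245]; [217, -35, -133, 7, -35]; [-273, 315]; [-273]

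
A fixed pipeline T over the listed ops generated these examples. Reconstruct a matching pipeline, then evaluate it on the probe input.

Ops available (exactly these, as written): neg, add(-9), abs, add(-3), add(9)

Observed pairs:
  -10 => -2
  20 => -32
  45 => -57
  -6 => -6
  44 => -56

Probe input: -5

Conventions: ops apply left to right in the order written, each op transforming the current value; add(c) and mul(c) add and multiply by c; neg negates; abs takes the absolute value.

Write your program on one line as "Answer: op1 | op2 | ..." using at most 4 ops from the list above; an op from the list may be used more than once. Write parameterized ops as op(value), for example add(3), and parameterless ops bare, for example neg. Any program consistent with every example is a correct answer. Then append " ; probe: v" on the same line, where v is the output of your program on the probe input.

neg | add(-9) | add(-3) ; probe: -7

Check, running the answer program on each example:
  -10 -> 10 -> 1 -> -2
  20 -> -20 -> -29 -> -32
  45 -> -45 -> -54 -> -57
  -6 -> 6 -> -3 -> -6
  44 -> -44 -> -53 -> -56
  probe: -5 -> 5 -> -4 -> -7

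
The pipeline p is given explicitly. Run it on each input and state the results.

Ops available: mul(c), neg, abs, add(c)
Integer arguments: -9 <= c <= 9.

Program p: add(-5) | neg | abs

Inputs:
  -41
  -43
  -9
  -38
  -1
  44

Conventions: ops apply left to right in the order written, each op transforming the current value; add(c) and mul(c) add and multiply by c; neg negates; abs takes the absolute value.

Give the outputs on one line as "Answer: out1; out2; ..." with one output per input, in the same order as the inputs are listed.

Execution, op by op:
  -41 -> -46 -> 46 -> 46
  -43 -> -48 -> 48 -> 48
  -9 -> -14 -> 14 -> 14
  -38 -> -43 -> 43 -> 43
  -1 -> -6 -> 6 -> 6
  44 -> 39 -> -39 -> 39

46; 48; 14; 43; 6; 39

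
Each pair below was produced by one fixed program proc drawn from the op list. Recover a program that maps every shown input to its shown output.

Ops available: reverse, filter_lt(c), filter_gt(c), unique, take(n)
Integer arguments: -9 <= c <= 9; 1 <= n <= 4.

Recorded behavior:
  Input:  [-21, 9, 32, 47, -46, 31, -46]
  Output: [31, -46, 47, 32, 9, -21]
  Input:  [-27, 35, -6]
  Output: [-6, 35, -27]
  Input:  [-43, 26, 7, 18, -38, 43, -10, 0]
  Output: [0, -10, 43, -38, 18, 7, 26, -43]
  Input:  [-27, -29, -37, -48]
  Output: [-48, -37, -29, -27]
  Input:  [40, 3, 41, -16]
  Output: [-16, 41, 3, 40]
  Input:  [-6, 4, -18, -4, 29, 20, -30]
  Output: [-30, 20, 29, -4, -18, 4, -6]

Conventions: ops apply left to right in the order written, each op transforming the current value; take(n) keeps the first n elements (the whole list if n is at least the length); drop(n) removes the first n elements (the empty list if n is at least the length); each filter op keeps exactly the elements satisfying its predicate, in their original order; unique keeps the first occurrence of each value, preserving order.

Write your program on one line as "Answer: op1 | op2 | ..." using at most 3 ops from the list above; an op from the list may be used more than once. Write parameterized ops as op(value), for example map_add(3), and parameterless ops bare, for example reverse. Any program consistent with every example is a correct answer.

unique | reverse

Check, running the answer program on each example:
  [-21, 9, 32, 47, -46, 31, -46] -> [-21, 9, 32, 47, -46, 31] -> [31, -46, 47, 32, 9, -21]
  [-27, 35, -6] -> [-27, 35, -6] -> [-6, 35, -27]
  [-43, 26, 7, 18, -38, 43, -10, 0] -> [-43, 26, 7, 18, -38, 43, -10, 0] -> [0, -10, 43, -38, 18, 7, 26, -43]
  [-27, -29, -37, -48] -> [-27, -29, -37, -48] -> [-48, -37, -29, -27]
  [40, 3, 41, -16] -> [40, 3, 41, -16] -> [-16, 41, 3, 40]
  [-6, 4, -18, -4, 29, 20, -30] -> [-6, 4, -18, -4, 29, 20, -30] -> [-30, 20, 29, -4, -18, 4, -6]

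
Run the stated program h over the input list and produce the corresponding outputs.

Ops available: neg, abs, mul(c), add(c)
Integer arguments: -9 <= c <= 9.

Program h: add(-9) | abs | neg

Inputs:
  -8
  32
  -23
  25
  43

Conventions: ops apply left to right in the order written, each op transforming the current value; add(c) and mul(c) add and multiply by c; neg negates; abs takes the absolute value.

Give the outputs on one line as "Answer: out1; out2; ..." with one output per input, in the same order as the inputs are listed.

Execution, op by op:
  -8 -> -17 -> 17 -> -17
  32 -> 23 -> 23 -> -23
  -23 -> -32 -> 32 -> -32
  25 -> 16 -> 16 -> -16
  43 -> 34 -> 34 -> -34

-17; -23; -32; -16; -34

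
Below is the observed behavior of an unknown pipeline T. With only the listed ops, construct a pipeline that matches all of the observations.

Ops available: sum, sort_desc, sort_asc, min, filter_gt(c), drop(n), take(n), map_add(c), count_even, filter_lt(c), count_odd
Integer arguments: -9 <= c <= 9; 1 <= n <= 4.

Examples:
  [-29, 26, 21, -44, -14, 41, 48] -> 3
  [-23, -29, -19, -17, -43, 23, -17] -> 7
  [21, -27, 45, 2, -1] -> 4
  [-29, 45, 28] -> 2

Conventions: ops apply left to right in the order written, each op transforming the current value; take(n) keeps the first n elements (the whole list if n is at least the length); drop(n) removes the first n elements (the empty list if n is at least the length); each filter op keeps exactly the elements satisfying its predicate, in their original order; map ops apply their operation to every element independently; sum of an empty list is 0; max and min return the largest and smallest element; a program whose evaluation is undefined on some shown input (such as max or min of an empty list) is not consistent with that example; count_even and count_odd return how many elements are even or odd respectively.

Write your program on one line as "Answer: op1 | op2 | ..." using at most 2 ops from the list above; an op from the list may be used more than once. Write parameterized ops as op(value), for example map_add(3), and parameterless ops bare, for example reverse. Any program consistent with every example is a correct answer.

map_add(3) | count_even

Check, running the answer program on each example:
  [-29, 26, 21, -44, -14, 41, 48] -> [-26, 29, 24, -41, -11, 44, 51] -> 3
  [-23, -29, -19, -17, -43, 23, -17] -> [-20, -26, -16, -14, -40, 26, -14] -> 7
  [21, -27, 45, 2, -1] -> [24, -24, 48, 5, 2] -> 4
  [-29, 45, 28] -> [-26, 48, 31] -> 2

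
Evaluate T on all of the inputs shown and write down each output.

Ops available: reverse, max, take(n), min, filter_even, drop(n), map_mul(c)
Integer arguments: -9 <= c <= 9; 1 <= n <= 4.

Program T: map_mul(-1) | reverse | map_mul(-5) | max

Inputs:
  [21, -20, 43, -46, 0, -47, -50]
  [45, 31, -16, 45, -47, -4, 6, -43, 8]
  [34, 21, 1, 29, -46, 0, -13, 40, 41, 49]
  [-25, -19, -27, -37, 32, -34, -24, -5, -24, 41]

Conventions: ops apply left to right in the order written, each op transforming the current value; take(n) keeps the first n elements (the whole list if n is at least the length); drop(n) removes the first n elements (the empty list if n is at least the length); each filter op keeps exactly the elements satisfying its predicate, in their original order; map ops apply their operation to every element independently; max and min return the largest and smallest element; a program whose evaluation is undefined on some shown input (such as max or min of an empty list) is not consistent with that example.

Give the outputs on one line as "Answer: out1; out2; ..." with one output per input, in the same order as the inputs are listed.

Execution, op by op:
  [21, -20, 43, -46, 0, -47, -50] -> [-21, 20, -43, 46, 0, 47, 50] -> [50, 47, 0, 46, -43, 20, -21] -> [-250, -235, 0, -230, 215, -100, 105] -> 215
  [45, 31, -16, 45, -47, -4, 6, -43, 8] -> [-45, -31, 16, -45, 47, 4, -6, 43, -8] -> [-8, 43, -6, 4, 47, -45, 16, -31, -45] -> [40, -215, 30, -20, -235, 225, -80, 155, 225] -> 225
  [34, 21, 1, 29, -46, 0, -13, 40, 41, 49] -> [-34, -21, -1, -29, 46, 0, 13, -40, -41, -49] -> [-49, -41, -40, 13, 0, 46, -29, -1, -21, -34] -> [245, 205, 200, -65, 0, -230, 145, 5, 105, 170] -> 245
  [-25, -19, -27, -37, 32, -34, -24, -5, -24, 41] -> [25, 19, 27, 37, -32, 34, 24, 5, 24, -41] -> [-41, 24, 5, 24, 34, -32, 37, 27, 19, 25] -> [205, -120, -25, -120, -170, 160, -185, -135, -95, -125] -> 205

215; 225; 245; 205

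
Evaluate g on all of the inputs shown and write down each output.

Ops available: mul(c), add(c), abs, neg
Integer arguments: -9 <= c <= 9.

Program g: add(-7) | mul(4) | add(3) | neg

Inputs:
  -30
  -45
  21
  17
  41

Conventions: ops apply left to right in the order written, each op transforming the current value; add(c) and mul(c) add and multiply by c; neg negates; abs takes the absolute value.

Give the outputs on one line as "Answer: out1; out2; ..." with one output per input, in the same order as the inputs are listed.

Execution, op by op:
  -30 -> -37 -> -148 -> -145 -> 145
  -45 -> -52 -> -208 -> -205 -> 205
  21 -> 14 -> 56 -> 59 -> -59
  17 -> 10 -> 40 -> 43 -> -43
  41 -> 34 -> 136 -> 139 -> -139

145; 205; -59; -43; -139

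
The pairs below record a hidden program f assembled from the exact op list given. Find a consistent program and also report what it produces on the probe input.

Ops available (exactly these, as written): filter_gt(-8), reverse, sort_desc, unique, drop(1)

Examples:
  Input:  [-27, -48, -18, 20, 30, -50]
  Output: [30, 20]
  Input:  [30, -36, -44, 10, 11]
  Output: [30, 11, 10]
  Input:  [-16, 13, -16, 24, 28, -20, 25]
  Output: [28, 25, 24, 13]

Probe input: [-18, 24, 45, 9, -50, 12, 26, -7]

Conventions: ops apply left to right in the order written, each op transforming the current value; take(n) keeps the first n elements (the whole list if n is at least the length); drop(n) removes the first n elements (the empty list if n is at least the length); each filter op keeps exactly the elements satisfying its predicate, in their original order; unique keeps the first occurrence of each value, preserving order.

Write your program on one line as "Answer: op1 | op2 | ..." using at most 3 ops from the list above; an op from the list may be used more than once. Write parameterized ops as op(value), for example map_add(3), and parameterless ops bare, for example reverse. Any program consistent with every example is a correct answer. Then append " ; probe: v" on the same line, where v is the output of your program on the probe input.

sort_desc | filter_gt(-8) ; probe: [45, 26, 24, 12, 9, -7]

Check, running the answer program on each example:
  [-27, -48, -18, 20, 30, -50] -> [30, 20, -18, -27, -48, -50] -> [30, 20]
  [30, -36, -44, 10, 11] -> [30, 11, 10, -36, -44] -> [30, 11, 10]
  [-16, 13, -16, 24, 28, -20, 25] -> [28, 25, 24, 13, -16, -16, -20] -> [28, 25, 24, 13]
  probe: [-18, 24, 45, 9, -50, 12, 26, -7] -> [45, 26, 24, 12, 9, -7, -18, -50] -> [45, 26, 24, 12, 9, -7]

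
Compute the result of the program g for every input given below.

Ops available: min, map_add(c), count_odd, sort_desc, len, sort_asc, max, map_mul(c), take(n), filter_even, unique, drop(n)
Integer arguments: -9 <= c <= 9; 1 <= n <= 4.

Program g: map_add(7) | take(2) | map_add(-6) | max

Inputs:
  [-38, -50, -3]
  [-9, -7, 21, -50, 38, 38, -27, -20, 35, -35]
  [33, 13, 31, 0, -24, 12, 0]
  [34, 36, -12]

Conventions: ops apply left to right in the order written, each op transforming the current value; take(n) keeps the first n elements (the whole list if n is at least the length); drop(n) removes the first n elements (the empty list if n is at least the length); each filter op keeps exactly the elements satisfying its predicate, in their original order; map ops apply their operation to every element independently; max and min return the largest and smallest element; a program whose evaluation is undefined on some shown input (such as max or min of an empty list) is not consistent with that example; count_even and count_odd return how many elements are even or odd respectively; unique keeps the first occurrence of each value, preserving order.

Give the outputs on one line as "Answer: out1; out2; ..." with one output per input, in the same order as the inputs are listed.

Execution, op by op:
  [-38, -50, -3] -> [-31, -43, 4] -> [-31, -43] -> [-37, -49] -> -37
  [-9, -7, 21, -50, 38, 38, -27, -20, 35, -35] -> [-2, 0, 28, -43, 45, 45, -20, -13, 42, -28] -> [-2, 0] -> [-8, -6] -> -6
  [33, 13, 31, 0, -24, 12, 0] -> [40, 20, 38, 7, -17, 19, 7] -> [40, 20] -> [34, 14] -> 34
  [34, 36, -12] -> [41, 43, -5] -> [41, 43] -> [35, 37] -> 37

-37; -6; 34; 37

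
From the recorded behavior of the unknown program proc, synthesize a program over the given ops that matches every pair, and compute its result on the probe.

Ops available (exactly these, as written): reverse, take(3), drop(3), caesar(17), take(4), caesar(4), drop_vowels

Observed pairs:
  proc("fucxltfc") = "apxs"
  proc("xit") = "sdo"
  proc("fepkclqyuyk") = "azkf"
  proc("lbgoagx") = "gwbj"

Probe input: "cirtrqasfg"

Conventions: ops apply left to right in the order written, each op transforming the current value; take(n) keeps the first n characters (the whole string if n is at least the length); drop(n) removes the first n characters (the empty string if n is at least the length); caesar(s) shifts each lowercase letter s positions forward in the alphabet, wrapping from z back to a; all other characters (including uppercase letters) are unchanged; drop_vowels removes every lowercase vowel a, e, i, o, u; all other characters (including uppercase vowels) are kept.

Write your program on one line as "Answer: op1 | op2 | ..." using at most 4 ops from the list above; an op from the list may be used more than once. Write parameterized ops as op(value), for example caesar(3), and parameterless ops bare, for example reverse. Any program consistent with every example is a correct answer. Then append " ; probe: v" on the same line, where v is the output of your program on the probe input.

take(4) | caesar(4) | caesar(17) ; probe: "xdmo"

Check, running the answer program on each example:
  "fucxltfc" -> "fucx" -> "jygb" -> "apxs"
  "xit" -> "xit" -> "bmx" -> "sdo"
  "fepkclqyuyk" -> "fepk" -> "jito" -> "azkf"
  "lbgoagx" -> "lbgo" -> "pfks" -> "gwbj"
  probe: "cirtrqasfg" -> "cirt" -> "gmvx" -> "xdmo"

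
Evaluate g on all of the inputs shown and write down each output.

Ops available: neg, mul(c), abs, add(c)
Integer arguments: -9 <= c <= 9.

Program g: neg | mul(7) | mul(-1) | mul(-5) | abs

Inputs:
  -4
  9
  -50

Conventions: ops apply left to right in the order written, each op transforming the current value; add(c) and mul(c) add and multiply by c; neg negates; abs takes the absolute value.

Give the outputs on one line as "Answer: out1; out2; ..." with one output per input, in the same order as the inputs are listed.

140; 315; 1750

Execution, op by op:
  -4 -> 4 -> 28 -> -28 -> 140 -> 140
  9 -> -9 -> -63 -> 63 -> -315 -> 315
  -50 -> 50 -> 350 -> -350 -> 1750 -> 1750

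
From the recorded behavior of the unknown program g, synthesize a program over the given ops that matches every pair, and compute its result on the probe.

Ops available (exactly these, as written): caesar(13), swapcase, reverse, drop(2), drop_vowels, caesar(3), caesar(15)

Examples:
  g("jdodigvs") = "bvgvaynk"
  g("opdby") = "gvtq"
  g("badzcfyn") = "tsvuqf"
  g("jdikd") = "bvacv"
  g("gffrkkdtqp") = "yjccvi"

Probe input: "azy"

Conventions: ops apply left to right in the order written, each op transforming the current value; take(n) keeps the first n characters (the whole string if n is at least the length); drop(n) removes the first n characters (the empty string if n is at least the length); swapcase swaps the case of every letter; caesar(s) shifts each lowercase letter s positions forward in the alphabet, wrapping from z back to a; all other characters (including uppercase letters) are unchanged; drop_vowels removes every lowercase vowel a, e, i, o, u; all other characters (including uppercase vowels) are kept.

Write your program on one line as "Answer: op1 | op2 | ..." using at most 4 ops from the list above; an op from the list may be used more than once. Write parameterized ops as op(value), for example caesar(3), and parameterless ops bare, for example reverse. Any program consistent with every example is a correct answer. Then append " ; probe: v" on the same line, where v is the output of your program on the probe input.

caesar(15) | drop_vowels | caesar(3) ; probe: "sq"

Check, running the answer program on each example:
  "jdodigvs" -> "ysdsxvkh" -> "ysdsxvkh" -> "bvgvaynk"
  "opdby" -> "desqn" -> "dsqn" -> "gvtq"
  "badzcfyn" -> "qpsorunc" -> "qpsrnc" -> "tsvuqf"
  "jdikd" -> "ysxzs" -> "ysxzs" -> "bvacv"
  "gffrkkdtqp" -> "vuugzzsife" -> "vgzzsf" -> "yjccvi"
  probe: "azy" -> "pon" -> "pn" -> "sq"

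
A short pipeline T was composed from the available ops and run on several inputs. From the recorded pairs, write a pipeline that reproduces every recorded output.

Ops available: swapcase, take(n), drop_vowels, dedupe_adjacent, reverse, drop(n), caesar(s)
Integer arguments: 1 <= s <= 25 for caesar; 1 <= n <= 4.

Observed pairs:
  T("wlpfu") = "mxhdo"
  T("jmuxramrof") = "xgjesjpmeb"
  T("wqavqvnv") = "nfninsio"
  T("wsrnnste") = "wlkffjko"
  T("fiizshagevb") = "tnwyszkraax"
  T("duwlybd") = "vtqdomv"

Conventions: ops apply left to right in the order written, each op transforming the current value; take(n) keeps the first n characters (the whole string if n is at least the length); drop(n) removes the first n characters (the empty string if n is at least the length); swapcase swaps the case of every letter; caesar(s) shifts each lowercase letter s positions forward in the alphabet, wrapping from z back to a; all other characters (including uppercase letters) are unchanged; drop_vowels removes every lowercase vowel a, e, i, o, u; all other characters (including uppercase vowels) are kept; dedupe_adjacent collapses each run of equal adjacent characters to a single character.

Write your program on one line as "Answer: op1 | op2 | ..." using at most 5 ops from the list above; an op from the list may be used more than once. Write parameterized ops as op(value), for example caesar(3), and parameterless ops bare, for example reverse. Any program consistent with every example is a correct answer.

caesar(24) | caesar(11) | caesar(20) | caesar(15) | reverse

Check, running the answer program on each example:
  "wlpfu" -> "ujnds" -> "fuyod" -> "zosix" -> "odhxm" -> "mxhdo"
  "jmuxramrof" -> "hksvpykpmd" -> "svdgajvaxo" -> "mpxaudpuri" -> "bempjsejgx" -> "xgjesjpmeb"
  "wqavqvnv" -> "uoytotlt" -> "fzjezewe" -> "ztdytyqy" -> "oisninfn" -> "nfninsio"
  "wsrnnste" -> "uqpllqrc" -> "fbawwbcn" -> "zvuqqvwh" -> "okjffklw" -> "wlkffjko"
  "fiizshagevb" -> "dggxqfyectz" -> "orribqjpnek" -> "illcvkdjhye" -> "xaarkzsywnt" -> "tnwyszkraax"
  "duwlybd" -> "bsujwzb" -> "mdfuhkm" -> "gxzobeg" -> "vmodqtv" -> "vtqdomv"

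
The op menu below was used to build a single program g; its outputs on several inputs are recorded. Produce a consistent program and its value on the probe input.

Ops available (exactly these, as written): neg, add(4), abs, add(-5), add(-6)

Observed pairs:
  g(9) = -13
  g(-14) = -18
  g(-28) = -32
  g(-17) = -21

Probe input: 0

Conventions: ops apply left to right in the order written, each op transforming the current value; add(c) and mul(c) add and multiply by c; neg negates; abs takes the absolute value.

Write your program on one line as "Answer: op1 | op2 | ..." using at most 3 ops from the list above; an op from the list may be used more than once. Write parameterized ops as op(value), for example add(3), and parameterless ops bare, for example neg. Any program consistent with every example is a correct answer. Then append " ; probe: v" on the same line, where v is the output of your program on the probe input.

abs | add(4) | neg ; probe: -4

Check, running the answer program on each example:
  9 -> 9 -> 13 -> -13
  -14 -> 14 -> 18 -> -18
  -28 -> 28 -> 32 -> -32
  -17 -> 17 -> 21 -> -21
  probe: 0 -> 0 -> 4 -> -4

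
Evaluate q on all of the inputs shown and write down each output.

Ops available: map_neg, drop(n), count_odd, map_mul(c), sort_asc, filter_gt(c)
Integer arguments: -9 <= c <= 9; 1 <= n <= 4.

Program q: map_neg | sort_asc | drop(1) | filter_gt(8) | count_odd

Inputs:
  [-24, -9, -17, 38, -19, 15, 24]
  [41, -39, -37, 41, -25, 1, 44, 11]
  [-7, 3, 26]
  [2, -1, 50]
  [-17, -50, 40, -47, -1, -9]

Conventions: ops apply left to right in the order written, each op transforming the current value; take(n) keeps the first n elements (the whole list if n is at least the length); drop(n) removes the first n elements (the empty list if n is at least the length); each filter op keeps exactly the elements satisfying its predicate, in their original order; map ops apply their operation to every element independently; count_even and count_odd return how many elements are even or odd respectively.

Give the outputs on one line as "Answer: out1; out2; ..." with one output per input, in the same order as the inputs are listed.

Execution, op by op:
  [-24, -9, -17, 38, -19, 15, 24] -> [24, 9, 17, -38, 19, -15, -24] -> [-38, -24, -15, 9, 17, 19, 24] -> [-24, -15, 9, 17, 19, 24] -> [9, 17, 19, 24] -> 3
  [41, -39, -37, 41, -25, 1, 44, 11] -> [-41, 39, 37, -41, 25, -1, -44, -11] -> [-44, -41, -41, -11, -1, 25, 37, 39] -> [-41, -41, -11, -1, 25, 37, 39] -> [25, 37, 39] -> 3
  [-7, 3, 26] -> [7, -3, -26] -> [-26, -3, 7] -> [-3, 7] -> [] -> 0
  [2, -1, 50] -> [-2, 1, -50] -> [-50, -2, 1] -> [-2, 1] -> [] -> 0
  [-17, -50, 40, -47, -1, -9] -> [17, 50, -40, 47, 1, 9] -> [-40, 1, 9, 17, 47, 50] -> [1, 9, 17, 47, 50] -> [9, 17, 47, 50] -> 3

3; 3; 0; 0; 3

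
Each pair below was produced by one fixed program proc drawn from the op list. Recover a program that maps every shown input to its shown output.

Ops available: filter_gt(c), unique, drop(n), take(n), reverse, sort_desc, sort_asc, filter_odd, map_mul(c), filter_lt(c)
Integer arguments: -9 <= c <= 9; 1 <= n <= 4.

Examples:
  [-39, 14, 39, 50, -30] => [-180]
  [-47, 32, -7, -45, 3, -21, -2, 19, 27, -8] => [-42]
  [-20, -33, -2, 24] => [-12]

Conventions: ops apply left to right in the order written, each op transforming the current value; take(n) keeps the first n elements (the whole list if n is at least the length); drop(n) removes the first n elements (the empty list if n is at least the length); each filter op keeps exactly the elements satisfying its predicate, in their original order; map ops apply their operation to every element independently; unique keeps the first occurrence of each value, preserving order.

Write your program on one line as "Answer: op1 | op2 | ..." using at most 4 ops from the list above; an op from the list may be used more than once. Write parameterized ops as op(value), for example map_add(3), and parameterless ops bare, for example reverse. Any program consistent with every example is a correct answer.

drop(2) | filter_lt(7) | map_mul(6) | take(1)

Check, running the answer program on each example:
  [-39, 14, 39, 50, -30] -> [39, 50, -30] -> [-30] -> [-180] -> [-180]
  [-47, 32, -7, -45, 3, -21, -2, 19, 27, -8] -> [-7, -45, 3, -21, -2, 19, 27, -8] -> [-7, -45, 3, -21, -2, -8] -> [-42, -270, 18, -126, -12, -48] -> [-42]
  [-20, -33, -2, 24] -> [-2, 24] -> [-2] -> [-12] -> [-12]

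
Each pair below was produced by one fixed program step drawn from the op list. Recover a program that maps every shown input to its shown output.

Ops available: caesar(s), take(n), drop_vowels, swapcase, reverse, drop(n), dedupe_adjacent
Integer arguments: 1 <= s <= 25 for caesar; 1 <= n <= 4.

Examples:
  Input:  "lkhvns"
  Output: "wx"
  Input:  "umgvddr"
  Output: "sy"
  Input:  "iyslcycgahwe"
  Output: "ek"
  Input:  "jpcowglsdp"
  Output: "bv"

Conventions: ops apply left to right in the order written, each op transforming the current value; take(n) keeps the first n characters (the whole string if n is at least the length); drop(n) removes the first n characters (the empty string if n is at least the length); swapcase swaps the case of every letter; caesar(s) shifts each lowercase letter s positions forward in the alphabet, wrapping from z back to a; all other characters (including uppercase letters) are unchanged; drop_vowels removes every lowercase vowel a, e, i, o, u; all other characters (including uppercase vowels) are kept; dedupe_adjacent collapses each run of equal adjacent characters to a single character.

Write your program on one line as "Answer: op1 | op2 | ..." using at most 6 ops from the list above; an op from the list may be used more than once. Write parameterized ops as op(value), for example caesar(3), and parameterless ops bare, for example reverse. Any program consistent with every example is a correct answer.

drop_vowels | take(2) | caesar(17) | reverse | caesar(21)

Check, running the answer program on each example:
  "lkhvns" -> "lkhvns" -> "lk" -> "cb" -> "bc" -> "wx"
  "umgvddr" -> "mgvddr" -> "mg" -> "dx" -> "xd" -> "sy"
  "iyslcycgahwe" -> "yslcycghw" -> "ys" -> "pj" -> "jp" -> "ek"
  "jpcowglsdp" -> "jpcwglsdp" -> "jp" -> "ag" -> "ga" -> "bv"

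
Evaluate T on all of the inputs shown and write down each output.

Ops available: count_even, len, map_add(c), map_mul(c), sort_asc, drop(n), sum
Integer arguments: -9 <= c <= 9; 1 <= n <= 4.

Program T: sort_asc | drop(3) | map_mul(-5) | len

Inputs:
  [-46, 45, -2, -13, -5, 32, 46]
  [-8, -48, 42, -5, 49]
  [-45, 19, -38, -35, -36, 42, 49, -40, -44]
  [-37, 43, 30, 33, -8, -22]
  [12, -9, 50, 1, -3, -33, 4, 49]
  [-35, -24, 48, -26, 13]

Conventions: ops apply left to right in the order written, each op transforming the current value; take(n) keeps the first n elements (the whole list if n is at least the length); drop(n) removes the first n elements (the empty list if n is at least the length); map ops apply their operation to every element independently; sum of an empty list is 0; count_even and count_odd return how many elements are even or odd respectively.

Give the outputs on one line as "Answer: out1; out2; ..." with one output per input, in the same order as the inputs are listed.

Execution, op by op:
  [-46, 45, -2, -13, -5, 32, 46] -> [-46, -13, -5, -2, 32, 45, 46] -> [-2, 32, 45, 46] -> [10, -160, -225, -230] -> 4
  [-8, -48, 42, -5, 49] -> [-48, -8, -5, 42, 49] -> [42, 49] -> [-210, -245] -> 2
  [-45, 19, -38, -35, -36, 42, 49, -40, -44] -> [-45, -44, -40, -38, -36, -35, 19, 42, 49] -> [-38, -36, -35, 19, 42, 49] -> [190, 180, 175, -95, -210, -245] -> 6
  [-37, 43, 30, 33, -8, -22] -> [-37, -22, -8, 30, 33, 43] -> [30, 33, 43] -> [-150, -165, -215] -> 3
  [12, -9, 50, 1, -3, -33, 4, 49] -> [-33, -9, -3, 1, 4, 12, 49, 50] -> [1, 4, 12, 49, 50] -> [-5, -20, -60, -245, -250] -> 5
  [-35, -24, 48, -26, 13] -> [-35, -26, -24, 13, 48] -> [13, 48] -> [-65, -240] -> 2

4; 2; 6; 3; 5; 2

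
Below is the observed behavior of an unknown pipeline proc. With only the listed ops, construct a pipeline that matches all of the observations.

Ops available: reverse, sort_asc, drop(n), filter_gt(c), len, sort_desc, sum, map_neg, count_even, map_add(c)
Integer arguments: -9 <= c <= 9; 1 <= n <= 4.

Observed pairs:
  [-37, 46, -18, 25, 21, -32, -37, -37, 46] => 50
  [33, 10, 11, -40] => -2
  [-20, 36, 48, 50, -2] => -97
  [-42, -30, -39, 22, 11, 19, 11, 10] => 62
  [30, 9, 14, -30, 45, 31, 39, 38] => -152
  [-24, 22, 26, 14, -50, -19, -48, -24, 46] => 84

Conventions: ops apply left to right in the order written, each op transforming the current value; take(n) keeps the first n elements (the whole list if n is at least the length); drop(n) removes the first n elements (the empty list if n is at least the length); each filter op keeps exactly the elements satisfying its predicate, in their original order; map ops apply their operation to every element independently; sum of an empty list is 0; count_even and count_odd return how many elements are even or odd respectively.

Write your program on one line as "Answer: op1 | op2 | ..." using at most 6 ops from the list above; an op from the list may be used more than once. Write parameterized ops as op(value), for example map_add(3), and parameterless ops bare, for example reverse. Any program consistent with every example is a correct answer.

map_add(5) | sort_desc | sort_asc | map_neg | map_add(8) | sum

Check, running the answer program on each example:
  [-37, 46, -18, 25, 21, -32, -37, -37, 46] -> [-32, 51, -13, 30, 26, -27, -32, -32, 51] -> [51, 51, 30, 26, -13, -27, -32, -32, -32] -> [-32, -32, -32, -27, -13, 26, 30, 51, 51] -> [32, 32, 32, 27, 13, -26, -30, -51, -51] -> [40, 40, 40, 35, 21, -18, -22, -43, -43] -> 50
  [33, 10, 11, -40] -> [38, 15, 16, -35] -> [38, 16, 15, -35] -> [-35, 15, 16, 38] -> [35, -15, -16, -38] -> [43, -7, -8, -30] -> -2
  [-20, 36, 48, 50, -2] -> [-15, 41, 53, 55, 3] -> [55, 53, 41, 3, -15] -> [-15, 3, 41, 53, 55] -> [15, -3, -41, -53, -55] -> [23, 5, -33, -45, -47] -> -97
  [-42, -30, -39, 22, 11, 19, 11, 10] -> [-37, -25, -34, 27, 16, 24, 16, 15] -> [27, 24, 16, 16, 15, -25, -34, -37] -> [-37, -34, -25, 15, 16, 16, 24, 27] -> [37, 34, 25, -15, -16, -16, -24, -27] -> [45, 42, 33, -7, -8, -8, -16, -19] -> 62
  [30, 9, 14, -30, 45, 31, 39, 38] -> [35, 14, 19, -25, 50, 36, 44, 43] -> [50, 44, 43, 36, 35, 19, 14, -25] -> [-25, 14, 19, 35, 36, 43, 44, 50] -> [25, -14, -19, -35, -36, -43, -44, -50] -> [33, -6, -11, -27, -28, -35, -36, -42] -> -152
  [-24, 22, 26, 14, -50, -19, -48, -24, 46] -> [-19, 27, 31, 19, -45, -14, -43, -19, 51] -> [51, 31, 27, 19, -14, -19, -19, -43, -45] -> [-45, -43, -19, -19, -14, 19, 27, 31, 51] -> [45, 43, 19, 19, 14, -19, -27, -31, -51] -> [53, 51, 27, 27, 22, -11, -19, -23, -43] -> 84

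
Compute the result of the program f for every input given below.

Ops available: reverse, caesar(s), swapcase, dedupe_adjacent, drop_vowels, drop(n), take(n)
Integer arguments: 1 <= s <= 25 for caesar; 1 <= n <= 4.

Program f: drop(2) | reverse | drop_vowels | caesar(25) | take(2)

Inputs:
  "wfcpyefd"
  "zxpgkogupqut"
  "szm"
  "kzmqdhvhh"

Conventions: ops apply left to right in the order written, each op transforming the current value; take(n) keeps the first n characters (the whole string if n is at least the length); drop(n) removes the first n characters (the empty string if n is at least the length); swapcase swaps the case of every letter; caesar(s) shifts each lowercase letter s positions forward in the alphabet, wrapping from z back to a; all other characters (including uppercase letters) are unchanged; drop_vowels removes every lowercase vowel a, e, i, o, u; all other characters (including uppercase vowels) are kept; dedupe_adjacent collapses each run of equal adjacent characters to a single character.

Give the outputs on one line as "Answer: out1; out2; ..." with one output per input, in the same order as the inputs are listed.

"ce"; "sp"; "l"; "gg"

Execution, op by op:
  "wfcpyefd" -> "cpyefd" -> "dfeypc" -> "dfypc" -> "cexob" -> "ce"
  "zxpgkogupqut" -> "pgkogupqut" -> "tuqpugokgp" -> "tqpgkgp" -> "spofjfo" -> "sp"
  "szm" -> "m" -> "m" -> "m" -> "l" -> "l"
  "kzmqdhvhh" -> "mqdhvhh" -> "hhvhdqm" -> "hhvhdqm" -> "ggugcpl" -> "gg"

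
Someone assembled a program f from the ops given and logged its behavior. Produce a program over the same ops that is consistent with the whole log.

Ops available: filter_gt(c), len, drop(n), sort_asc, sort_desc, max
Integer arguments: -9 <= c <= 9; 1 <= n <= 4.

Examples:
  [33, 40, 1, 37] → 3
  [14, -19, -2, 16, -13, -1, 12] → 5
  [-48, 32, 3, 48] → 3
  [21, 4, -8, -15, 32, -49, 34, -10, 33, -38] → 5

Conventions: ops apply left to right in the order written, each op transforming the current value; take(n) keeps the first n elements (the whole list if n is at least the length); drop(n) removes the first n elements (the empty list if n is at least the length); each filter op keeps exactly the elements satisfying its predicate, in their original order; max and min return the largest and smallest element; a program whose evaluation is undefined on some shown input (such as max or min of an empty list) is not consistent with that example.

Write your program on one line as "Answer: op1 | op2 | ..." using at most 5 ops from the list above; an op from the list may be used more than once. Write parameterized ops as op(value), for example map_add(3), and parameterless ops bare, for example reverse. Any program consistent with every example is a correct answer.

sort_asc | drop(1) | filter_gt(-8) | len

Check, running the answer program on each example:
  [33, 40, 1, 37] -> [1, 33, 37, 40] -> [33, 37, 40] -> [33, 37, 40] -> 3
  [14, -19, -2, 16, -13, -1, 12] -> [-19, -13, -2, -1, 12, 14, 16] -> [-13, -2, -1, 12, 14, 16] -> [-2, -1, 12, 14, 16] -> 5
  [-48, 32, 3, 48] -> [-48, 3, 32, 48] -> [3, 32, 48] -> [3, 32, 48] -> 3
  [21, 4, -8, -15, 32, -49, 34, -10, 33, -38] -> [-49, -38, -15, -10, -8, 4, 21, 32, 33, 34] -> [-38, -15, -10, -8, 4, 21, 32, 33, 34] -> [4, 21, 32, 33, 34] -> 5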